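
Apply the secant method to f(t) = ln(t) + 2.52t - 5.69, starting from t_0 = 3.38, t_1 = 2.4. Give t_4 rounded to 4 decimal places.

1.9857

f(t_0) = 4.045476, f(t_1) = 1.233469
t_2 = 2.400000 - (1.233469)·(2.400000 - 3.380000)/(1.233469 - (4.045476)) = 1.970129; f(t_2) = -0.047175
t_3 = 1.970129 - (-0.047175)·(1.970129 - 2.400000)/(-0.047175 - (1.233469)) = 1.985964; f(t_3) = 0.000735
t_4 = 1.985964 - (0.000735)·(1.985964 - 1.970129)/(0.000735 - (-0.047175)) = 1.985721; f(t_4) = 0.000000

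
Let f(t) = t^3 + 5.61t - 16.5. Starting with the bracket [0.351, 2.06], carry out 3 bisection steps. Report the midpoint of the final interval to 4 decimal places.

1.7396

f(0.351000) = -14.487646, f(2.060000) = 3.798416 (opposite signs)
step 1: m = 1.205500, f(m) = -7.985276 < 0 → root in [1.205500, 2.060000]
step 2: m = 1.632750, f(m) = -2.987569 < 0 → root in [1.632750, 2.060000]
step 3: m = 1.846375, f(m) = 0.152642 > 0 → root in [1.632750, 1.846375]
Midpoint of [1.632750, 1.846375] = 1.739563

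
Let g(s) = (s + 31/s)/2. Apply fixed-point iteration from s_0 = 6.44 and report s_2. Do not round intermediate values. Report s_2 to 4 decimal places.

s_1 = g(6.440000) = 5.626832
s_2 = g(5.626832) = 5.568074

5.5681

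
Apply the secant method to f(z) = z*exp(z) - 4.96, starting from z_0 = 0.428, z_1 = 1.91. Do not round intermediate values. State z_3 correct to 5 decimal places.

1.17975

Secant update: z_(k+1) = z_k − f(z_k)·(z_k − z_(k-1))/(f(z_k) − f(z_(k-1))).
f(z_0) = -4.303368, f(z_1) = 7.938400
z_2 = 1.910000 - (7.938400)·(1.910000 - 0.428000)/(7.938400 - (-4.303368)) = 0.948970; f(z_2) = -2.508766
z_3 = 0.948970 - (-2.508766)·(0.948970 - 1.910000)/(-2.508766 - (7.938400)) = 1.179750; f(z_3) = -1.121611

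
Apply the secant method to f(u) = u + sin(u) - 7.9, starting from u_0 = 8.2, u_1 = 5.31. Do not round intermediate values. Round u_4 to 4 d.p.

7.1391

f(u_0) = 1.240731, f(u_1) = -3.416682
u_2 = 5.310000 - (-3.416682)·(5.310000 - 8.200000)/(-3.416682 - (1.240731)) = 7.430107; f(u_2) = 0.441609
u_3 = 7.430107 - (0.441609)·(7.430107 - 5.310000)/(0.441609 - (-3.416682)) = 7.187445; f(u_3) = 0.073413
u_4 = 7.187445 - (0.073413)·(7.187445 - 7.430107)/(0.073413 - (0.441609)) = 7.139062; f(u_4) = -0.005792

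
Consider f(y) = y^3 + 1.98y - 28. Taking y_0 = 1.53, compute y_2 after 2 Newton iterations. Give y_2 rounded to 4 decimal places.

3.0823

f'(y) = 3y^2 + 1.98
y_0 = 1.530000: f = -21.389023, f' = 9.002700 → y_1 = 1.530000 - (-21.389023)/(9.002700) = 3.905845
y_1 = 3.905845: f = 39.319697, f' = 47.746884 → y_2 = 3.905845 - (39.319697)/(47.746884) = 3.082342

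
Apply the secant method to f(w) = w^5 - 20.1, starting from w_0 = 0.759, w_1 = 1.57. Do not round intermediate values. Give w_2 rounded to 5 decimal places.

2.49226

Secant update: w_(k+1) = w_k − f(w_k)·(w_k − w_(k-1))/(f(w_k) − f(w_(k-1))).
f(w_0) = -19.848111, f(w_1) = -10.561101
w_2 = 1.570000 - (-10.561101)·(1.570000 - 0.759000)/(-10.561101 - (-19.848111)) = 2.492262; f(w_2) = 76.054163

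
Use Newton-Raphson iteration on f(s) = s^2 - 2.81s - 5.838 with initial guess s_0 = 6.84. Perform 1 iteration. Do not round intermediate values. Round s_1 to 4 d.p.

Newton update: s ← s − f(s)/f'(s).
f'(s) = 2s - 2.81
s_0 = 6.840000: f = 21.727200, f' = 10.870000 → s_1 = 6.840000 - (21.727200)/(10.870000) = 4.841178

4.8412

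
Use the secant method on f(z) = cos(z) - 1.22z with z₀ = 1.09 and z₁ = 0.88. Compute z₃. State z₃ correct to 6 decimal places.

f(z_0) = -0.867315, f(z_1) = -0.436449
z_2 = 0.880000 - (-0.436449)·(0.880000 - 1.090000)/(-0.436449 - (-0.867315)) = 0.667279; f(z_2) = -0.028572
z_3 = 0.667279 - (-0.028572)·(0.667279 - 0.880000)/(-0.028572 - (-0.436449)) = 0.652378; f(z_3) = -0.001258

0.652378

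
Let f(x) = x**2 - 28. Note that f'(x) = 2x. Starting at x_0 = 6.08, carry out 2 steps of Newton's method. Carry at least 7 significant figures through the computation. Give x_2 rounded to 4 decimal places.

5.2917

Newton update: x ← x − f(x)/f'(x).
x_0 = 6.080000: f = 8.966400, f' = 12.160000 → x_1 = 6.080000 - (8.966400)/(12.160000) = 5.342632
x_1 = 5.342632: f = 0.543712, f' = 10.685263 → x_2 = 5.342632 - (0.543712)/(10.685263) = 5.291747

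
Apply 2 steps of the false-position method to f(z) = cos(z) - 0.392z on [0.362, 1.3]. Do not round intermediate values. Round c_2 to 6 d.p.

1.116400

f(0.362000) = 0.793286, f(1.300000) = -0.242101
step 1: c = 1.080671, f(c) = 0.047114 > 0 → new bracket [1.080671, 1.300000]
step 2: c = 1.116400, f(c) = 0.001291 > 0 → new bracket [1.116400, 1.300000]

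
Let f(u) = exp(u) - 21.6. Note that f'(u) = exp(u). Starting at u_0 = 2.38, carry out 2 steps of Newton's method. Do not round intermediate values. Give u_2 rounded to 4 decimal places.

Newton update: u ← u − f(u)/f'(u).
u_0 = 2.380000: f = -10.795097, f' = 10.804903 → u_1 = 2.380000 - (-10.795097)/(10.804903) = 3.379092
u_1 = 3.379092: f = 7.744128, f' = 29.344128 → u_2 = 3.379092 - (7.744128)/(29.344128) = 3.115185

3.1152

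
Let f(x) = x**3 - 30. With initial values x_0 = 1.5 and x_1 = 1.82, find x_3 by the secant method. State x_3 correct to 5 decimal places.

f(x_0) = -26.625000, f(x_1) = -23.971432
x_2 = 1.820000 - (-23.971432)·(1.820000 - 1.500000)/(-23.971432 - (-26.625000)) = 4.710771; f(x_2) = 74.538452
x_3 = 4.710771 - (74.538452)·(4.710771 - 1.820000)/(74.538452 - (-23.971432)) = 2.523441; f(x_3) = -13.931340

2.52344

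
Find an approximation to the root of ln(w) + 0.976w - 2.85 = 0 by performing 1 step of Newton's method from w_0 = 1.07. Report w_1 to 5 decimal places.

1.97968

f'(w) = 1/w + 0.976
w_0 = 1.070000: f = -1.738021, f' = 1.910579 → w_1 = 1.070000 - (-1.738021)/(1.910579) = 1.979683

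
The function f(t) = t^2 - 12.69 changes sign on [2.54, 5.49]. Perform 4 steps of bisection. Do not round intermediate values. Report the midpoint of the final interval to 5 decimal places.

3.55406

f(2.540000) = -6.238400, f(5.490000) = 17.450100 (opposite signs)
step 1: m = 4.015000, f(m) = 3.430225 > 0 → root in [2.540000, 4.015000]
step 2: m = 3.277500, f(m) = -1.947994 < 0 → root in [3.277500, 4.015000]
step 3: m = 3.646250, f(m) = 0.605139 > 0 → root in [3.277500, 3.646250]
step 4: m = 3.461875, f(m) = -0.705421 < 0 → root in [3.461875, 3.646250]
Midpoint of [3.461875, 3.646250] = 3.554063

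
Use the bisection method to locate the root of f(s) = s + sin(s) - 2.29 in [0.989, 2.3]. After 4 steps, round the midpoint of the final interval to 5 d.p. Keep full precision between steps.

f(0.989000) = -0.465523, f(2.300000) = 0.755705 (opposite signs)
step 1: m = 1.644500, f(m) = 0.351785 > 0 → root in [0.989000, 1.644500]
step 2: m = 1.316750, f(m) = -0.005347 < 0 → root in [1.316750, 1.644500]
step 3: m = 1.480625, f(m) = 0.186562 > 0 → root in [1.316750, 1.480625]
step 4: m = 1.398687, f(m) = 0.093913 > 0 → root in [1.316750, 1.398687]
Midpoint of [1.316750, 1.398687] = 1.357719

1.35772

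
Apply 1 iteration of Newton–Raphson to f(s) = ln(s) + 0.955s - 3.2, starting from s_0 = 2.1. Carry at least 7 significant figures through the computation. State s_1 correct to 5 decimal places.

2.41621

Newton update: s ← s − f(s)/f'(s).
f'(s) = 1/s + 0.955
s_0 = 2.100000: f = -0.452563, f' = 1.431190 → s_1 = 2.100000 - (-0.452563)/(1.431190) = 2.416214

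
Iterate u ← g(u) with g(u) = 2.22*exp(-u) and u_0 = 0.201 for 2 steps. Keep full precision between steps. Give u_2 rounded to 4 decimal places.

0.3612

u_1 = g(0.201000) = 1.815766
u_2 = g(1.815766) = 0.361223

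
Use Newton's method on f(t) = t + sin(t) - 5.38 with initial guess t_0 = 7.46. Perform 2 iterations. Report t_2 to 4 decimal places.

f'(t) = 1 + cos(t)
t_0 = 7.460000: f = 3.003388, f' = 1.383868 → t_1 = 7.460000 - (3.003388)/(1.383868) = 5.289715
t_1 = 5.289715: f = -0.928210, f' = 1.545785 → t_2 = 5.289715 - (-0.928210)/(1.545785) = 5.890193

5.8902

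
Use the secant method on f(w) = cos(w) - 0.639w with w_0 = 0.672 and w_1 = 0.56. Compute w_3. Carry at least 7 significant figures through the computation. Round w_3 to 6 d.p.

f(w_0) = 0.353170, f(w_1) = 0.489415
w_2 = 0.560000 - (0.489415)·(0.560000 - 0.672000)/(0.489415 - (0.353170)) = 0.962323; f(w_2) = -0.043309
w_3 = 0.962323 - (-0.043309)·(0.962323 - 0.560000)/(-0.043309 - (0.489415)) = 0.929615; f(w_3) = 0.004118

0.929615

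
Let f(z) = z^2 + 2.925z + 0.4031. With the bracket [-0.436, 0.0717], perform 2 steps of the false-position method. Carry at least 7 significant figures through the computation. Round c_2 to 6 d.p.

False-position update: c = (a·f(b) − b·f(a))/(f(b) − f(a)); replace the endpoint whose sign matches f(c).
f(-0.436000) = -0.682104, f(0.071700) = 0.617963
step 1: c = -0.169626, f(c) = -0.064283 < 0 → new bracket [-0.169626, 0.071700]
step 2: c = -0.146888, f(c) = -0.004970 < 0 → new bracket [-0.146888, 0.071700]

-0.146888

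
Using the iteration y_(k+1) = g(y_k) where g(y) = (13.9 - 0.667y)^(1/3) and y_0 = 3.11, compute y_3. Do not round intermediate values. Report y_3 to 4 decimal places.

y_1 = g(3.110000) = 2.278285
y_2 = g(2.278285) = 2.313368
y_3 = g(2.313368) = 2.311909

2.3119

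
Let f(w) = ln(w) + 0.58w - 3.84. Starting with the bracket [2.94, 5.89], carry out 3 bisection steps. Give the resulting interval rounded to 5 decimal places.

f(2.940000) = -1.056390, f(5.890000) = 1.349456 (opposite signs)
step 1: m = 4.415000, f(m) = 0.205708 > 0 → root in [2.940000, 4.415000]
step 2: m = 3.677500, f(m) = -0.404817 < 0 → root in [3.677500, 4.415000]
step 3: m = 4.046250, f(m) = -0.095384 < 0 → root in [4.046250, 4.415000]

[4.04625, 4.41500]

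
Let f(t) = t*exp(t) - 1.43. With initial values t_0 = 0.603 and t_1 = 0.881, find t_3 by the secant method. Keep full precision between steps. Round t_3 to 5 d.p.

Secant update: t_(k+1) = t_k − f(t_k)·(t_k − t_(k-1))/(f(t_k) − f(t_(k-1))).
f(t_0) = -0.327961, f(t_1) = 0.696128
t_2 = 0.881000 - (0.696128)·(0.881000 - 0.603000)/(0.696128 - (-0.327961)) = 0.692029; f(t_2) = -0.047490
t_3 = 0.692029 - (-0.047490)·(0.692029 - 0.881000)/(-0.047490 - (0.696128)) = 0.704097; f(t_3) = -0.006302

0.70410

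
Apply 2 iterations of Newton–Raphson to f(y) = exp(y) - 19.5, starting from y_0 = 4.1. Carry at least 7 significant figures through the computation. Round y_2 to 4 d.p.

3.0590

Newton update: y ← y − f(y)/f'(y).
f'(y) = exp(y)
y_0 = 4.100000: f = 40.840288, f' = 60.340288 → y_1 = 4.100000 - (40.840288)/(60.340288) = 3.423167
y_1 = 3.423167: f = 11.166387, f' = 30.666387 → y_2 = 3.423167 - (11.166387)/(30.666387) = 3.059043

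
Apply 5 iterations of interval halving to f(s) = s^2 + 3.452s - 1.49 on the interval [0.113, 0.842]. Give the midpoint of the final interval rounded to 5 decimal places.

f(0.113000) = -1.087155, f(0.842000) = 2.125548 (opposite signs)
step 1: m = 0.477500, f(m) = 0.386336 > 0 → root in [0.113000, 0.477500]
step 2: m = 0.295250, f(m) = -0.383624 < 0 → root in [0.295250, 0.477500]
step 3: m = 0.386375, f(m) = -0.006948 < 0 → root in [0.386375, 0.477500]
step 4: m = 0.431937, f(m) = 0.187618 > 0 → root in [0.386375, 0.431937]
step 5: m = 0.409156, f(m) = 0.089816 > 0 → root in [0.386375, 0.409156]
Midpoint of [0.386375, 0.409156] = 0.397766

0.39777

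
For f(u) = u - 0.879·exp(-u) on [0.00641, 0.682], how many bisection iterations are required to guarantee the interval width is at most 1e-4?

Initial width b − a = 0.682 − 0.00641 = 0.675590.
After n steps the width is (b−a)/2^n; need (b−a)/2^n ≤ 1e-4.
So n ≥ log₂(0.675590/1e-4) = log₂(6755.9000) ≈ 12.7219.
Hence n = 13.

13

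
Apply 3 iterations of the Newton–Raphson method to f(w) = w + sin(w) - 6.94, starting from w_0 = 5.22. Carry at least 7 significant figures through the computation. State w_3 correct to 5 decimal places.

f'(w) = 1 + cos(w)
w_0 = 5.220000: f = -2.593908, f' = 1.486091 → w_1 = 5.220000 - (-2.593908)/(1.486091) = 6.965457
w_1 = 6.965457: f = 0.656015, f' = 1.776142 → w_2 = 6.965457 - (0.656015)/(1.776142) = 6.596109
w_2 = 6.596109: f = -0.036050, f' = 1.951438 → w_3 = 6.596109 - (-0.036050)/(1.951438) = 6.614582

6.61458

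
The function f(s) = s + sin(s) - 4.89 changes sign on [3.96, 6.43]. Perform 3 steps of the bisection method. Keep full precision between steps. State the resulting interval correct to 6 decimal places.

f(3.960000) = -1.660058, f(6.430000) = 1.686288 (opposite signs)
step 1: m = 5.195000, f(m) = -0.580786 < 0 → root in [5.195000, 6.430000]
step 2: m = 5.812500, f(m) = 0.469003 > 0 → root in [5.195000, 5.812500]
step 3: m = 5.503750, f(m) = -0.089128 < 0 → root in [5.503750, 5.812500]

[5.503750, 5.812500]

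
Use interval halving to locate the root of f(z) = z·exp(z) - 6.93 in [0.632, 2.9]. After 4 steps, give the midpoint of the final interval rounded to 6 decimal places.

f(0.632000) = -5.740974, f(2.900000) = 45.775022 (opposite signs)
step 1: m = 1.766000, f(m) = 3.396538 > 0 → root in [0.632000, 1.766000]
step 2: m = 1.199000, f(m) = -2.953159 < 0 → root in [1.199000, 1.766000]
step 3: m = 1.482500, f(m) = -0.401156 < 0 → root in [1.482500, 1.766000]
step 4: m = 1.624250, f(m) = 1.312438 > 0 → root in [1.482500, 1.624250]
Midpoint of [1.482500, 1.624250] = 1.553375

1.553375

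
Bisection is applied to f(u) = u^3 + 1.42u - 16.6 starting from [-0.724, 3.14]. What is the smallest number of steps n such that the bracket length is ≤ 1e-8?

Initial width b − a = 3.14 − -0.724 = 3.864000.
After n steps the width is (b−a)/2^n; need (b−a)/2^n ≤ 1e-8.
So n ≥ log₂(3.864000/1e-8) = log₂(386400000.0000) ≈ 28.5255.
Hence n = 29.

29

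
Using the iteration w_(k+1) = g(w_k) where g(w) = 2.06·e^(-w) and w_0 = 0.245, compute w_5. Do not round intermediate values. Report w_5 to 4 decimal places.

w_1 = g(0.245000) = 1.612371
w_2 = g(1.612371) = 0.410793
w_3 = g(0.410793) = 1.366036
w_4 = g(1.366036) = 0.525540
w_5 = g(0.525540) = 1.217947

1.2179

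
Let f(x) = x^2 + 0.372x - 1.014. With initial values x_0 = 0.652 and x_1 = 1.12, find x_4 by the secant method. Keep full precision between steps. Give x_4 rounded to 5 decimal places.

f(x_0) = -0.346352, f(x_1) = 0.657040
x_2 = 1.120000 - (0.657040)·(1.120000 - 0.652000)/(0.657040 - (-0.346352)) = 0.813545; f(x_2) = -0.049506
x_3 = 0.813545 - (-0.049506)·(0.813545 - 1.120000)/(-0.049506 - (0.657040)) = 0.835017; f(x_3) = -0.006119
x_4 = 0.835017 - (-0.006119)·(0.835017 - 0.813545)/(-0.006119 - (-0.049506)) = 0.838046; f(x_4) = 0.000074

0.83805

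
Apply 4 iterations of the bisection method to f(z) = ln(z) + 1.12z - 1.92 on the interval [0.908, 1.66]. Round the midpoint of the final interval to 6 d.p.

f(0.908000) = -0.999551, f(1.660000) = 0.446018 (opposite signs)
step 1: m = 1.284000, f(m) = -0.231940 < 0 → root in [1.284000, 1.660000]
step 2: m = 1.472000, f(m) = 0.115262 > 0 → root in [1.284000, 1.472000]
step 3: m = 1.378000, f(m) = -0.056007 < 0 → root in [1.378000, 1.472000]
step 4: m = 1.425000, f(m) = 0.030172 > 0 → root in [1.378000, 1.425000]
Midpoint of [1.378000, 1.425000] = 1.401500

1.401500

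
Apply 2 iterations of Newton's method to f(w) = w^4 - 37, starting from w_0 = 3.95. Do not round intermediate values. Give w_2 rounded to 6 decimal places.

2.641186

f'(w) = 4w^3
w_0 = 3.950000: f = 206.438006, f' = 246.519500 → w_1 = 3.950000 - (206.438006)/(246.519500) = 3.112590
w_1 = 3.112590: f = 56.861484, f' = 120.621731 → w_2 = 3.112590 - (56.861484)/(120.621731) = 2.641186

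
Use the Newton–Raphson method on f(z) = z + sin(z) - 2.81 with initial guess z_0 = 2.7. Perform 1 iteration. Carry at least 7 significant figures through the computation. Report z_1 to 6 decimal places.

-0.608527

f'(z) = 1 + cos(z)
z_0 = 2.700000: f = 0.317380, f' = 0.095928 → z_1 = 2.700000 - (0.317380)/(0.095928) = -0.608527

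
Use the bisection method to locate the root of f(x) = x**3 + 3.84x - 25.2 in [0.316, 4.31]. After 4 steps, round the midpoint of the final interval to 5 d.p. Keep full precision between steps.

2.43781

f(0.316000) = -23.955006, f(4.310000) = 71.413391 (opposite signs)
step 1: m = 2.313000, f(m) = -3.943602 < 0 → root in [2.313000, 4.310000]
step 2: m = 3.311500, f(m) = 23.830176 > 0 → root in [2.313000, 3.311500]
step 3: m = 2.812250, f(m) = 7.840422 > 0 → root in [2.313000, 2.812250]
step 4: m = 2.562625, f(m) = 1.469359 > 0 → root in [2.313000, 2.562625]
Midpoint of [2.313000, 2.562625] = 2.437812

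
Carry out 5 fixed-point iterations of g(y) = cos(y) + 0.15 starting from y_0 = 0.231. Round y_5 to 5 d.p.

0.91302

y_1 = g(0.231000) = 1.123438
y_2 = g(1.123438) = 0.582585
y_3 = g(0.582585) = 0.985043
y_4 = g(0.985043) = 0.702827
y_5 = g(0.702827) = 0.913018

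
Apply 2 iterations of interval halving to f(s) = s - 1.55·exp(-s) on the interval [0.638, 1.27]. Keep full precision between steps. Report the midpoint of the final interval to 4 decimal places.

0.7170

f(0.638000) = -0.180939, f(1.270000) = 0.834711 (opposite signs)
step 1: m = 0.954000, f(m) = 0.356944 > 0 → root in [0.638000, 0.954000]
step 2: m = 0.796000, f(m) = 0.096749 > 0 → root in [0.638000, 0.796000]
Midpoint of [0.638000, 0.796000] = 0.717000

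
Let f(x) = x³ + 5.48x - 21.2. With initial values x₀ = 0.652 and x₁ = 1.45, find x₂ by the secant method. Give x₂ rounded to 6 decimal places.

f(x_0) = -17.349872, f(x_1) = -10.205375
x_2 = 1.450000 - (-10.205375)·(1.450000 - 0.652000)/(-10.205375 - (-17.349872)) = 2.589883; f(x_2) = 10.364178

2.589883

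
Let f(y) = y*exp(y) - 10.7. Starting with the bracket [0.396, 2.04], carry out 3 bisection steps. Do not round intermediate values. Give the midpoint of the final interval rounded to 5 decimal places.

f(0.396000) = -10.111596, f(2.040000) = 4.988843 (opposite signs)
step 1: m = 1.218000, f(m) = -6.582648 < 0 → root in [1.218000, 2.040000]
step 2: m = 1.629000, f(m) = -2.394098 < 0 → root in [1.629000, 2.040000]
step 3: m = 1.834500, f(m) = 0.787643 > 0 → root in [1.629000, 1.834500]
Midpoint of [1.629000, 1.834500] = 1.731750

1.73175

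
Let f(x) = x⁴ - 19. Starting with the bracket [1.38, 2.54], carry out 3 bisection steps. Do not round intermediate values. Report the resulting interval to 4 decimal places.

f(1.380000) = -15.373261, f(2.540000) = 22.623143 (opposite signs)
step 1: m = 1.960000, f(m) = -4.242109 < 0 → root in [1.960000, 2.540000]
step 2: m = 2.250000, f(m) = 6.628906 > 0 → root in [1.960000, 2.250000]
step 3: m = 2.105000, f(m) = 0.633983 > 0 → root in [1.960000, 2.105000]

[1.9600, 2.1050]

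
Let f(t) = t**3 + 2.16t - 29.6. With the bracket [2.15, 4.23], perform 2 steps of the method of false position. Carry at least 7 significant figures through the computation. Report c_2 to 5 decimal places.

f(2.150000) = -15.017625, f(4.230000) = 55.223767
step 1: c = 2.594704, f(c) = -6.526613 < 0 → new bracket [2.594704, 4.230000]
step 2: c = 2.767545, f(c) = -2.424642 < 0 → new bracket [2.767545, 4.230000]

2.76754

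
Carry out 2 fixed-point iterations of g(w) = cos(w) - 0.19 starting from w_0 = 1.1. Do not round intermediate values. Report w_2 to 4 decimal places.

w_1 = g(1.100000) = 0.263596
w_2 = g(0.263596) = 0.775459

0.7755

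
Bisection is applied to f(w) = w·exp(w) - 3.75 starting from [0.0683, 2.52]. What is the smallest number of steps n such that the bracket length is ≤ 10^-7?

25

Initial width b − a = 2.52 − 0.0683 = 2.451700.
After n steps the width is (b−a)/2^n; need (b−a)/2^n ≤ 10^-7.
So n ≥ log₂(2.451700/10^-7) = log₂(24517000.0000) ≈ 24.5473.
Hence n = 25.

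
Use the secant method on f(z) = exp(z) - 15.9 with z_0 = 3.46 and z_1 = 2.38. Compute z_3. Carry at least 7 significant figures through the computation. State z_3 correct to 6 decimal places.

2.792500

f(z_0) = 15.916977, f(z_1) = -5.095097
z_2 = 2.380000 - (-5.095097)·(2.380000 - 3.460000)/(-5.095097 - (15.916977)) = 2.641883; f(z_2) = -1.860385
z_3 = 2.641883 - (-1.860385)·(2.641883 - 2.380000)/(-1.860385 - (-5.095097)) = 2.792500; f(z_3) = 0.421775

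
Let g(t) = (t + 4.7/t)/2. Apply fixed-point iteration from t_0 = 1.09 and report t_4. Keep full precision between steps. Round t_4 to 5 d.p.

2.16795

t_1 = g(1.090000) = 2.700963
t_2 = g(2.700963) = 2.220542
t_3 = g(2.220542) = 2.168571
t_4 = g(2.168571) = 2.167948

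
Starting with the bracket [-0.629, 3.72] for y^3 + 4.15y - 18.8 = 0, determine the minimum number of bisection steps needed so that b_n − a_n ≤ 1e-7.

Initial width b − a = 3.72 − -0.629 = 4.349000.
After n steps the width is (b−a)/2^n; need (b−a)/2^n ≤ 1e-7.
So n ≥ log₂(4.349000/1e-7) = log₂(43490000.0000) ≈ 25.3742.
Hence n = 26.

26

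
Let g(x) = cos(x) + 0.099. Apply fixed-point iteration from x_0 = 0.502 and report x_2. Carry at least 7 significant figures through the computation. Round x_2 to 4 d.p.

0.6597

x_1 = g(0.502000) = 0.975622
x_2 = g(0.975622) = 0.659653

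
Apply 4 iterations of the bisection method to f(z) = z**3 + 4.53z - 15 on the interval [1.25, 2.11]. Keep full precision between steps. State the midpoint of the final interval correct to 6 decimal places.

f(1.250000) = -7.384375, f(2.110000) = 3.952231 (opposite signs)
step 1: m = 1.680000, f(m) = -2.647968 < 0 → root in [1.680000, 2.110000]
step 2: m = 1.895000, f(m) = 0.389342 > 0 → root in [1.680000, 1.895000]
step 3: m = 1.787500, f(m) = -1.191283 < 0 → root in [1.787500, 1.895000]
step 4: m = 1.841250, f(m) = -0.416929 < 0 → root in [1.841250, 1.895000]
Midpoint of [1.841250, 1.895000] = 1.868125

1.868125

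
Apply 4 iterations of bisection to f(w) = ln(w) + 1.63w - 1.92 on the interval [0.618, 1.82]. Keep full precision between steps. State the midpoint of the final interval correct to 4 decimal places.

1.1063

f(0.618000) = -1.393927, f(1.820000) = 1.645437 (opposite signs)
step 1: m = 1.219000, f(m) = 0.265001 > 0 → root in [0.618000, 1.219000]
step 2: m = 0.918500, f(m) = -0.507858 < 0 → root in [0.918500, 1.219000]
step 3: m = 1.068750, f(m) = -0.111448 < 0 → root in [1.068750, 1.219000]
step 4: m = 1.143875, f(m) = 0.078938 > 0 → root in [1.068750, 1.143875]
Midpoint of [1.068750, 1.143875] = 1.106313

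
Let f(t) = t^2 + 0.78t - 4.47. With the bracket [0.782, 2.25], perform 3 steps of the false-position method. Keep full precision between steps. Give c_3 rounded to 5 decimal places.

False-position update: c = (a·f(b) − b·f(a))/(f(b) − f(a)); replace the endpoint whose sign matches f(c).
f(0.782000) = -3.248516, f(2.250000) = 2.347500
step 1: c = 1.634182, f(c) = -0.524789 < 0 → new bracket [1.634182, 2.250000]
step 2: c = 1.746696, f(c) = -0.056629 < 0 → new bracket [1.746696, 2.250000]
step 3: c = 1.758552, f(c) = -0.005826 < 0 → new bracket [1.758552, 2.250000]

1.75855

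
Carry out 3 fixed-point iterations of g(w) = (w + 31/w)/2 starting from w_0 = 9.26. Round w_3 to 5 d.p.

w_1 = g(9.260000) = 6.303866
w_2 = g(6.303866) = 5.610742
w_3 = g(5.610742) = 5.567929

5.56793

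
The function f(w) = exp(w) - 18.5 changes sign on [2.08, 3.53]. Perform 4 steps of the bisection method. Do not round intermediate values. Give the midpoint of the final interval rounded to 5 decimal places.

2.94094

f(2.080000) = -10.495531, f(3.530000) = 15.623968 (opposite signs)
step 1: m = 2.805000, f(m) = -1.972924 < 0 → root in [2.805000, 3.530000]
step 2: m = 3.167500, f(m) = 5.248040 > 0 → root in [2.805000, 3.167500]
step 3: m = 2.986250, f(m) = 1.311251 > 0 → root in [2.805000, 2.986250]
step 4: m = 2.895625, f(m) = -0.405193 < 0 → root in [2.895625, 2.986250]
Midpoint of [2.895625, 2.986250] = 2.940937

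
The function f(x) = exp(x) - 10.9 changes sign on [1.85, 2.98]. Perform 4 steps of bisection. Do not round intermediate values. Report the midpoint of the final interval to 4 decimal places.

f(1.850000) = -4.540180, f(2.980000) = 8.787817 (opposite signs)
step 1: m = 2.415000, f(m) = 0.289770 > 0 → root in [1.850000, 2.415000]
step 2: m = 2.132500, f(m) = -2.464070 < 0 → root in [2.132500, 2.415000]
step 3: m = 2.273750, f(m) = -1.184233 < 0 → root in [2.273750, 2.415000]
step 4: m = 2.344375, f(m) = -0.473246 < 0 → root in [2.344375, 2.415000]
Midpoint of [2.344375, 2.415000] = 2.379688

2.3797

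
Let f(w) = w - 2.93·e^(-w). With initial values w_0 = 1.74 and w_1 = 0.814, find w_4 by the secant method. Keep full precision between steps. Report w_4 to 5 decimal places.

f(w_0) = 1.225725, f(w_1) = -0.484231
w_2 = 0.814000 - (-0.484231)·(0.814000 - 1.740000)/(-0.484231 - (1.225725)) = 1.076228; f(w_2) = 0.077452
w_3 = 1.076228 - (0.077452)·(1.076228 - 0.814000)/(0.077452 - (-0.484231)) = 1.040068; f(w_3) = 0.004517
w_4 = 1.040068 - (0.004517)·(1.040068 - 1.076228)/(0.004517 - (0.077452)) = 1.037829; f(w_4) = -0.000044

1.03783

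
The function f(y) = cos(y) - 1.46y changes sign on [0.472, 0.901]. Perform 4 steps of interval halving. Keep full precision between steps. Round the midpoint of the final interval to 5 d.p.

f(0.472000) = 0.201541, f(0.901000) = -0.694634 (opposite signs)
step 1: m = 0.686500, f(m) = -0.228821 < 0 → root in [0.472000, 0.686500]
step 2: m = 0.579250, f(m) = -0.008832 < 0 → root in [0.472000, 0.579250]
step 3: m = 0.525625, f(m) = 0.097598 > 0 → root in [0.525625, 0.579250]
step 4: m = 0.552438, f(m) = 0.044689 > 0 → root in [0.552438, 0.579250]
Midpoint of [0.552438, 0.579250] = 0.565844

0.56584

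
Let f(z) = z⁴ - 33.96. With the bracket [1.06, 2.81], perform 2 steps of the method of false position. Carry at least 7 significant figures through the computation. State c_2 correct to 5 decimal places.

f(1.060000) = -32.697523, f(2.810000) = 28.388395
step 1: c = 1.996724, f(c) = -18.064564 < 0 → new bracket [1.996724, 2.810000]
step 2: c = 2.312990, f(c) = -5.338333 < 0 → new bracket [2.312990, 2.810000]

2.31299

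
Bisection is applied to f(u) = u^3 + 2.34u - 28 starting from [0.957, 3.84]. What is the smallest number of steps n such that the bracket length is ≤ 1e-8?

Initial width b − a = 3.84 − 0.957 = 2.883000.
After n steps the width is (b−a)/2^n; need (b−a)/2^n ≤ 1e-8.
So n ≥ log₂(2.883000/1e-8) = log₂(288300000.0000) ≈ 28.1030.
Hence n = 29.

29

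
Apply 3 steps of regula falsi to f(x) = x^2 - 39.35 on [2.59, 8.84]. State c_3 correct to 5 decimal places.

f(2.590000) = -32.641900, f(8.840000) = 38.795600
step 1: c = 5.445809, f(c) = -9.693161 < 0 → new bracket [5.445809, 8.840000]
step 2: c = 6.124326, f(c) = -1.842630 < 0 → new bracket [6.124326, 8.840000]
step 3: c = 6.247461, f(c) = -0.319232 < 0 → new bracket [6.247461, 8.840000]

6.24746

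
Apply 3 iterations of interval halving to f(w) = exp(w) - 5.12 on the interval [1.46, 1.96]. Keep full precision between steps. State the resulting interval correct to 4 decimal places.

[1.5850, 1.6475]

f(1.460000) = -0.814040, f(1.960000) = 1.979327 (opposite signs)
step 1: m = 1.710000, f(m) = 0.408961 > 0 → root in [1.460000, 1.710000]
step 2: m = 1.585000, f(m) = -0.240709 < 0 → root in [1.585000, 1.710000]
step 3: m = 1.647500, f(m) = 0.073979 > 0 → root in [1.585000, 1.647500]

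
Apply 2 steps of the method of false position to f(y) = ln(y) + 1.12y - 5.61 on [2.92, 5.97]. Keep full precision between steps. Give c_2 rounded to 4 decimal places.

f(2.920000) = -1.268016, f(5.970000) = 2.863147
step 1: c = 3.856165, f(c) = 0.058578 > 0 → new bracket [2.920000, 3.856165]
step 2: c = 3.814827, f(c) = 0.001502 > 0 → new bracket [2.920000, 3.814827]

3.8148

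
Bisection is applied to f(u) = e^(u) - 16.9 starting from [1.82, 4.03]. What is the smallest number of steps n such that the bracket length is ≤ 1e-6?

22

Initial width b − a = 4.03 − 1.82 = 2.210000.
After n steps the width is (b−a)/2^n; need (b−a)/2^n ≤ 1e-6.
So n ≥ log₂(2.210000/1e-6) = log₂(2210000.0000) ≈ 21.0756.
Hence n = 22.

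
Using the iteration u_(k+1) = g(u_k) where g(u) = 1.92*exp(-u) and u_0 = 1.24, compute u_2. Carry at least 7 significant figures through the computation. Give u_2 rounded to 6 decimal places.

u_1 = g(1.240000) = 0.555618
u_2 = g(0.555618) = 1.101538

1.101538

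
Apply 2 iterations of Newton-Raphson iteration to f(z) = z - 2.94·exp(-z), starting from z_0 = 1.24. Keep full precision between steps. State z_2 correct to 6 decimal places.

Newton update: z ← z − f(z)/f'(z).
f'(z) = 1 + 2.94·exp(-z)
z_0 = 1.240000: f = 0.389210, f' = 1.850790 → z_1 = 1.240000 - (0.389210)/(1.850790) = 1.029706
z_1 = 1.029706: f = -0.020204, f' = 2.049909 → z_2 = 1.029706 - (-0.020204)/(2.049909) = 1.039562

1.039562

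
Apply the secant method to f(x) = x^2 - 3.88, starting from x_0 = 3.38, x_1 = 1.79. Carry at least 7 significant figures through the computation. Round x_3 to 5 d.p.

Secant update: x_(k+1) = x_k − f(x_k)·(x_k − x_(k-1))/(f(x_k) − f(x_(k-1))).
f(x_0) = 7.544400, f(x_1) = -0.675900
x_2 = 1.790000 - (-0.675900)·(1.790000 - 3.380000)/(-0.675900 - (7.544400)) = 1.920735; f(x_2) = -0.190777
x_3 = 1.920735 - (-0.190777)·(1.920735 - 1.790000)/(-0.190777 - (-0.675900)) = 1.972147; f(x_3) = 0.009365

1.97215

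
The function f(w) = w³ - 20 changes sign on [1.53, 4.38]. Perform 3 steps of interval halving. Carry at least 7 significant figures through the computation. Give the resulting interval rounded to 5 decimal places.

f(1.530000) = -16.418423, f(4.380000) = 64.027672 (opposite signs)
step 1: m = 2.955000, f(m) = 5.803134 > 0 → root in [1.530000, 2.955000]
step 2: m = 2.242500, f(m) = -8.722902 < 0 → root in [2.242500, 2.955000]
step 3: m = 2.598750, f(m) = -2.449338 < 0 → root in [2.598750, 2.955000]

[2.59875, 2.95500]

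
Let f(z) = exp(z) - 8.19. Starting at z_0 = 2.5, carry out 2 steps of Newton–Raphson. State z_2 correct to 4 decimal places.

Newton update: z ← z − f(z)/f'(z).
f'(z) = exp(z)
z_0 = 2.500000: f = 3.992494, f' = 12.182494 → z_1 = 2.500000 - (3.992494)/(12.182494) = 2.172276
z_1 = 2.172276: f = 0.588242, f' = 8.778242 → z_2 = 2.172276 - (0.588242)/(8.778242) = 2.105265

2.1053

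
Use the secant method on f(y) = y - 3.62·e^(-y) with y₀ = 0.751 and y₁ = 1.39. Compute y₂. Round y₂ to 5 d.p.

1.17414

f(y_0) = -0.957258, f(y_1) = 0.488347
y_2 = 1.390000 - (0.488347)·(1.390000 - 0.751000)/(0.488347 - (-0.957258)) = 1.174136; f(y_2) = 0.055245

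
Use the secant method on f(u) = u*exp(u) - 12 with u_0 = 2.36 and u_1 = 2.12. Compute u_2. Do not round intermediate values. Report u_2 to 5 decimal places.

1.93468

f(u_0) = 12.994645, f(u_1) = 5.662011
u_2 = 2.120000 - (5.662011)·(2.120000 - 2.360000)/(5.662011 - (12.994645)) = 1.934680; f(u_2) = 1.391526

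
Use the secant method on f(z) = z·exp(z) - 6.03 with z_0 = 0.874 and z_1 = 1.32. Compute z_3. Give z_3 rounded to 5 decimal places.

f(z_0) = -3.935479, f(z_1) = -1.088684
z_2 = 1.320000 - (-1.088684)·(1.320000 - 0.874000)/(-1.088684 - (-3.935479)) = 1.490561; f(z_2) = 0.587476
z_3 = 1.490561 - (0.587476)·(1.490561 - 1.320000)/(0.587476 - (-1.088684)) = 1.430781; f(z_3) = -0.046521

1.43078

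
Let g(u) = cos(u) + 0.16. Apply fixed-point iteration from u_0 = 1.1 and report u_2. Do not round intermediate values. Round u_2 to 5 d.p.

0.97758

u_1 = g(1.100000) = 0.613596
u_2 = g(0.613596) = 0.977583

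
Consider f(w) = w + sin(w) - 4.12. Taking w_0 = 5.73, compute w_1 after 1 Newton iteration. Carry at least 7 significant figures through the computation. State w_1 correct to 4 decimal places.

Newton update: w ← w − f(w)/f'(w).
f'(w) = 1 + cos(w)
w_0 = 5.730000: f = 1.084600, f' = 1.850855 → w_1 = 5.730000 - (1.084600)/(1.850855) = 5.144001

5.1440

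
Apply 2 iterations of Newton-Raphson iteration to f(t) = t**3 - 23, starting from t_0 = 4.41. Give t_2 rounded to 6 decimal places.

2.912444

f'(t) = 3t**2
t_0 = 4.410000: f = 62.766121, f' = 58.344300 → t_1 = 4.410000 - (62.766121)/(58.344300) = 3.334212
t_1 = 3.334212: f = 14.066320, f' = 33.350901 → t_2 = 3.334212 - (14.066320)/(33.350901) = 2.912444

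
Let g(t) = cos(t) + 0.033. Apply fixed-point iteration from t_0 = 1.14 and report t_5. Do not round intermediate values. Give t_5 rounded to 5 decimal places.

0.69894

t_1 = g(1.140000) = 0.450595
t_2 = g(0.450595) = 0.933188
t_3 = g(0.933188) = 0.628275
t_4 = g(0.628275) = 0.842043
t_5 = g(0.842043) = 0.698940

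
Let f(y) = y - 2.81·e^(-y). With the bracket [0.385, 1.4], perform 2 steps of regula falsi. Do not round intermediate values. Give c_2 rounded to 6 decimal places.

1.026926

f(0.385000) = -1.527066, f(1.400000) = 0.707063
step 1: c = 1.078770, f(c) = 0.123333 > 0 → new bracket [0.385000, 1.078770]
step 2: c = 1.026926, f(c) = 0.020647 > 0 → new bracket [0.385000, 1.026926]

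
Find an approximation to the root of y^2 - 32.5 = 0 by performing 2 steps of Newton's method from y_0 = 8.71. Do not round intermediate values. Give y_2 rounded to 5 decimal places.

5.72259

f'(y) = 2y
y_0 = 8.710000: f = 43.364100, f' = 17.420000 → y_1 = 8.710000 - (43.364100)/(17.420000) = 6.220672
y_1 = 6.220672: f = 6.196756, f' = 12.441343 → y_2 = 6.220672 - (6.196756)/(12.441343) = 5.722594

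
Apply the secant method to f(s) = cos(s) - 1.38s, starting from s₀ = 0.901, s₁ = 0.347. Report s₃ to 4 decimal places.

f(s_0) = -0.622554, f(s_1) = 0.461537
s_2 = 0.347000 - (0.461537)·(0.347000 - 0.901000)/(0.461537 - (-0.622554)) = 0.582858; f(s_2) = 0.030549
s_3 = 0.582858 - (0.030549)·(0.582858 - 0.347000)/(0.030549 - (0.461537)) = 0.599576; f(s_3) = -0.001840

0.5996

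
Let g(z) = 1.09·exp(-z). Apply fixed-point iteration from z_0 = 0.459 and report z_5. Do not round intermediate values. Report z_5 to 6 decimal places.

0.610155

z_1 = g(0.459000) = 0.688788
z_2 = g(0.688788) = 0.547381
z_3 = g(0.547381) = 0.630524
z_4 = g(0.630524) = 0.580221
z_5 = g(0.580221) = 0.610155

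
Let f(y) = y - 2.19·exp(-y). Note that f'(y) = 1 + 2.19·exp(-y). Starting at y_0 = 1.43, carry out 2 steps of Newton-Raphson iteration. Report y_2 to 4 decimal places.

0.8941

Newton update: y ← y − f(y)/f'(y).
y_0 = 1.430000: f = 0.905913, f' = 1.524087 → y_1 = 1.430000 - (0.905913)/(1.524087) = 0.835602
y_1 = 0.835602: f = -0.114011, f' = 1.949613 → y_2 = 0.835602 - (-0.114011)/(1.949613) = 0.894081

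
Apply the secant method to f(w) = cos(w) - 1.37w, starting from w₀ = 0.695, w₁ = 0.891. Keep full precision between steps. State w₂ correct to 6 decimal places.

0.606548

f(w_0) = -0.184096, f(w_1) = -0.592035
w_2 = 0.891000 - (-0.592035)·(0.891000 - 0.695000)/(-0.592035 - (-0.184096)) = 0.606548; f(w_2) = -0.009351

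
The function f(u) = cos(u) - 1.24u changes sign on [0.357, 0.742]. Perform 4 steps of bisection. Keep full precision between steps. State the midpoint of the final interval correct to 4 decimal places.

f(0.357000) = 0.494269, f(0.742000) = -0.182961 (opposite signs)
step 1: m = 0.549500, f(m) = 0.171406 > 0 → root in [0.549500, 0.742000]
step 2: m = 0.645750, f(m) = -0.002081 < 0 → root in [0.549500, 0.645750]
step 3: m = 0.597625, f(m) = 0.085619 > 0 → root in [0.597625, 0.645750]
step 4: m = 0.621688, f(m) = 0.042004 > 0 → root in [0.621688, 0.645750]
Midpoint of [0.621688, 0.645750] = 0.633719

0.6337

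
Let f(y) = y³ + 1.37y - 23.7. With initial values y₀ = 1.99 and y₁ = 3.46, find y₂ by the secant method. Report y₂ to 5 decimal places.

2.53133

f(y_0) = -13.093101, f(y_1) = 22.461936
y_2 = 3.460000 - (22.461936)·(3.460000 - 1.990000)/(22.461936 - (-13.093101)) = 2.531326; f(y_2) = -4.012335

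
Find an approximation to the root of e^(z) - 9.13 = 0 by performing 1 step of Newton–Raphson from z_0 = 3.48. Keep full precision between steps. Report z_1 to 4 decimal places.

2.7613

f'(z) = e^(z)
z_0 = 3.480000: f = 23.329722, f' = 32.459722 → z_1 = 3.480000 - (23.329722)/(32.459722) = 2.761272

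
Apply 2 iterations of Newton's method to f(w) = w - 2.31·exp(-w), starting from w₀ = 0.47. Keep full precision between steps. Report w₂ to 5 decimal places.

f'(w) = 1 + 2.31·exp(-w)
w_0 = 0.470000: f = -0.973755, f' = 2.443755 → w_1 = 0.470000 - (-0.973755)/(2.443755) = 0.868467
w_1 = 0.868467: f = -0.100796, f' = 1.969263 → w_2 = 0.868467 - (-0.100796)/(1.969263) = 0.919652

0.91965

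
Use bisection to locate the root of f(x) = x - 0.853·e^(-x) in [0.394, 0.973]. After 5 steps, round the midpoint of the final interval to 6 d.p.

0.511609

f(0.394000) = -0.181224, f(0.973000) = 0.650611 (opposite signs)
step 1: m = 0.683500, f(m) = 0.252866 > 0 → root in [0.394000, 0.683500]
step 2: m = 0.538750, f(m) = 0.041044 > 0 → root in [0.394000, 0.538750]
step 3: m = 0.466375, f(m) = -0.068688 < 0 → root in [0.466375, 0.538750]
step 4: m = 0.502563, f(m) = -0.013484 < 0 → root in [0.502563, 0.538750]
step 5: m = 0.520656, f(m) = 0.013863 > 0 → root in [0.502563, 0.520656]
Midpoint of [0.502563, 0.520656] = 0.511609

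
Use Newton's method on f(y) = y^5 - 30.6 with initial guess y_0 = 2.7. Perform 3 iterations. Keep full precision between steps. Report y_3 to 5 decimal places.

Newton update: y ← y − f(y)/f'(y).
f'(y) = 5y^4
y_0 = 2.700000: f = 112.889070, f' = 265.720500 → y_1 = 2.700000 - (112.889070)/(265.720500) = 2.275159
y_1 = 2.275159: f = 30.361884, f' = 133.972823 → y_2 = 2.275159 - (30.361884)/(133.972823) = 2.048531
y_2 = 2.048531: f = 5.475565, f' = 88.052261 → y_3 = 2.048531 - (5.475565)/(88.052261) = 1.986346

1.98635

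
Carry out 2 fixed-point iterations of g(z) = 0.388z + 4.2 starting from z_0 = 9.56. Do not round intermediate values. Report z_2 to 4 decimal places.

7.2688

z_1 = g(9.560000) = 7.909280
z_2 = g(7.909280) = 7.268801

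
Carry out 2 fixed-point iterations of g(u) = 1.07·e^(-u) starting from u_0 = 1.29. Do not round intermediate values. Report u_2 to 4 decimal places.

u_1 = g(1.290000) = 0.294540
u_2 = g(0.294540) = 0.797016

0.7970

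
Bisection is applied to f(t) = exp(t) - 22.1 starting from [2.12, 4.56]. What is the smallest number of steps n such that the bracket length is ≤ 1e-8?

28

Initial width b − a = 4.56 − 2.12 = 2.440000.
After n steps the width is (b−a)/2^n; need (b−a)/2^n ≤ 1e-8.
So n ≥ log₂(2.440000/1e-8) = log₂(244000000.0000) ≈ 27.8623.
Hence n = 28.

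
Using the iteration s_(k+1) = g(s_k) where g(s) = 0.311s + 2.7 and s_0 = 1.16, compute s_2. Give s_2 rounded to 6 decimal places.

s_1 = g(1.160000) = 3.060760
s_2 = g(3.060760) = 3.651896

3.651896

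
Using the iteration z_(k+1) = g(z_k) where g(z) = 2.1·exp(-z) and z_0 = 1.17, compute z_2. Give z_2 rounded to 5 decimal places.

z_1 = g(1.170000) = 0.651771
z_2 = g(0.651771) = 1.094357

1.09436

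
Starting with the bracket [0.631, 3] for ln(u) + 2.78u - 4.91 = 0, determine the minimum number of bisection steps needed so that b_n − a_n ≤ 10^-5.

Initial width b − a = 3 − 0.631 = 2.369000.
After n steps the width is (b−a)/2^n; need (b−a)/2^n ≤ 10^-5.
So n ≥ log₂(2.369000/10^-5) = log₂(236900.0000) ≈ 17.8539.
Hence n = 18.

18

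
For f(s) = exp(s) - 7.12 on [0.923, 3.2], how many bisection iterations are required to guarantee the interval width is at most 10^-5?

Initial width b − a = 3.2 − 0.923 = 2.277000.
After n steps the width is (b−a)/2^n; need (b−a)/2^n ≤ 10^-5.
So n ≥ log₂(2.277000/10^-5) = log₂(227700.0000) ≈ 17.7968.
Hence n = 18.

18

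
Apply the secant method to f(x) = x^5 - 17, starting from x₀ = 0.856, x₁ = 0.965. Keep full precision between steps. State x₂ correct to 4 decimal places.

5.6352

f(x_0) = -16.540412, f(x_1) = -16.163171
x_2 = 0.965000 - (-16.163171)·(0.965000 - 0.856000)/(-16.163171 - (-16.540412)) = 5.635192; f(x_2) = 5665.552560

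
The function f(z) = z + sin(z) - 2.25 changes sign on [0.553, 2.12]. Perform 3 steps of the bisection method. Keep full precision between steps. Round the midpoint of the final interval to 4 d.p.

1.2386

f(0.553000) = -1.171758, f(2.120000) = 0.722940 (opposite signs)
step 1: m = 1.336500, f(m) = 0.059178 > 0 → root in [0.553000, 1.336500]
step 2: m = 0.944750, f(m) = -0.494900 < 0 → root in [0.944750, 1.336500]
step 3: m = 1.140625, f(m) = -0.200481 < 0 → root in [1.140625, 1.336500]
Midpoint of [1.140625, 1.336500] = 1.238563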